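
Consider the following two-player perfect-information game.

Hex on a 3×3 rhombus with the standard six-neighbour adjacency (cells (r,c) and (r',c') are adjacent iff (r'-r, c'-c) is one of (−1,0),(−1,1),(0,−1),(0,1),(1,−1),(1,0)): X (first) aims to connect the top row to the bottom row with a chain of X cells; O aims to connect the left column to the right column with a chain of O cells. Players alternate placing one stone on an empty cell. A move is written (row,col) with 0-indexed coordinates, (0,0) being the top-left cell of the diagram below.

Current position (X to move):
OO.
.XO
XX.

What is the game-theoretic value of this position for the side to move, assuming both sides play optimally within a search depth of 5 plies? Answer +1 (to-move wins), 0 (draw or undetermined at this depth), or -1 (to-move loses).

value(OO./.XO/XX., X) = +1

[OO./.XO/XX.] X move#1: (0,2):+1/OOX/.XO/XX.*, (1,0):-1/OO./XXO/XX., (2,2):-1/OO./.XO/XXX
[OOX/.XO/XX.] end (terminal -1, O#2); searched OO./.XO/XX. to 5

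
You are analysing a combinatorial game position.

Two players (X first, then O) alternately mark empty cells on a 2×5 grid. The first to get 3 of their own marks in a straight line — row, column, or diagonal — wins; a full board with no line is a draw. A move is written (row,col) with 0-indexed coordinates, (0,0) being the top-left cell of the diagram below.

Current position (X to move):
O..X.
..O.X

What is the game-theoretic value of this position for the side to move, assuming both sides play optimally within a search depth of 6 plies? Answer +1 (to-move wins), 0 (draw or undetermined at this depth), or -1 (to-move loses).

value(O..X./..O.X, X) = +1

p1 X@[O..X./..O.X]: (0,1)[OX.X./..O.X]+0 (0,2)[O.XX./..O.X]+1* (0,4)[O..XX/..O.X]-1 (1,0)[O..X./X.O.X]+0 (1,1)[O..X./.XO.X]+0 (1,3)[O..X./..OXX]+0
p2 O@[O.XX./..O.X]: (0,1)[OOXX./..O.X]-1* (0,4)[O.XXO/..O.X]-1 (1,0)[O.XX./O.O.X]-1 (1,1)[O.XX./.OO.X]-1 (1,3)[O.XX./..OOX]-1
p3 X@[OOXX./..O.X]: (0,4)[OOXXX/..O.X]+1* (1,0)[OOXX./X.O.X]+0 (1,1)[OOXX./.XO.X]+0 (1,3)[OOXX./..OXX]+0
p4 O@[OOXXX/..O.X] terminal -1; root [O..X./..O.X] d6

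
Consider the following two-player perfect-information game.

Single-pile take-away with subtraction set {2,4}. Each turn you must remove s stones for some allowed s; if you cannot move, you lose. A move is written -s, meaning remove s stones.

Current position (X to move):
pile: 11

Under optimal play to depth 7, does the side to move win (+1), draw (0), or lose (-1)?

p1 X@[11]: -2[9]-1 -4[7]+1*
p2 O@[7]: -2[5]-1* -4[3]-1
p3 X@[5]: -2[3]-1 -4[1]+1*
p4 O@[1] terminal -1; root [11] d7

value(11, X) = +1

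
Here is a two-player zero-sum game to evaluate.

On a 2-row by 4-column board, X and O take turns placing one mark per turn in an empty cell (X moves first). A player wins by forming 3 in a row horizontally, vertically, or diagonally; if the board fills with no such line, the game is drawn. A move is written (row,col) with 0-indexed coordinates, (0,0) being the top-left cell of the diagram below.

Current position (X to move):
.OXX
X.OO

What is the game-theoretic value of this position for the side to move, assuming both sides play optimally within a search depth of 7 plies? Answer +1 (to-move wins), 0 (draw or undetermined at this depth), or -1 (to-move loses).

[.OXX/X.OO] X move#1: (0,0):-1/XOXX/X.OO, (1,1):+0/.OXX/XXOO*
[.OXX/XXOO] O move#2: (0,0):+0/OOXX/XXOO*
[OOXX/XXOO] end (terminal +0, X#3); searched .OXX/X.OO to 7

value(.OXX/X.OO, X) = 0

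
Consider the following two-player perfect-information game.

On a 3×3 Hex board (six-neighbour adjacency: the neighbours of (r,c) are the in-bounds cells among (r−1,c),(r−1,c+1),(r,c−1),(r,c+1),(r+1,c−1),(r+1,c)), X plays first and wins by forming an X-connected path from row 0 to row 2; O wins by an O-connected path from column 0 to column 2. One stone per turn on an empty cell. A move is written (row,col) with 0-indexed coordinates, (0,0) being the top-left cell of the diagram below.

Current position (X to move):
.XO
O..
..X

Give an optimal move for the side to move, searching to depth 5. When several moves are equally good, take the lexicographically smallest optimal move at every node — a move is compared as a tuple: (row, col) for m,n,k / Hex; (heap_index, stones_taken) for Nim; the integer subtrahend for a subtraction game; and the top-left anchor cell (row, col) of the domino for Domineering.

X's best at [.XO/O../..X]: (1,1)

p1 X@[.XO/O../..X]: (0,0)[XXO/O../..X]-1 (1,1)[.XO/OX./..X]+1* (1,2)[.XO/O.X/..X]-1 (2,0)[.XO/O../X.X]-1 (2,1)[.XO/O../.XX]-1
p2 O@[.XO/OX./..X]: (0,0)[OXO/OX./..X]-1* (1,2)[.XO/OXO/..X]-1 (2,0)[.XO/OX./O.X]-1 (2,1)[.XO/OX./.OX]-1
p3 X@[OXO/OX./..X]: (1,2)[OXO/OXX/..X]+1* (2,0)[OXO/OX./X.X]+1 (2,1)[OXO/OX./.XX]+1
p4 O@[OXO/OXX/..X] terminal -1; root [.XO/O../..X] d5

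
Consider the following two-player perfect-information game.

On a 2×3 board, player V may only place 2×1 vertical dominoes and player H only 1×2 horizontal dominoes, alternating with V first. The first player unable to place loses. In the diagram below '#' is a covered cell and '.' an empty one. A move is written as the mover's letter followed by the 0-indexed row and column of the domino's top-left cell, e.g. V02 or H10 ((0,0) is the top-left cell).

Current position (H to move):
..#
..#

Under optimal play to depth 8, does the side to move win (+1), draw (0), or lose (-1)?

value(..#/..#, H) = +1

ply 1, H at ..#/..# | H00=+1→###/..#*; H10=+1→..#/###
ply 2: ###/..# is terminal -1 (V); from ..#/..# depth 8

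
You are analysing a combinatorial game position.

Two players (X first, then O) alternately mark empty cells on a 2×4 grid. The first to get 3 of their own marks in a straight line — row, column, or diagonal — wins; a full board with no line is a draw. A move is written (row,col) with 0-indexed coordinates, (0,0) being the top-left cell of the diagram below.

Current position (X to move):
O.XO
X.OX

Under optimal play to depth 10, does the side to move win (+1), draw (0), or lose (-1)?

value(O.XO/X.OX, X) = 0

[O.XO/X.OX] X move#1: (0,1):+0/OXXO/X.OX*, (1,1):+0/O.XO/XXOX
[OXXO/X.OX] O move#2: (1,1):+0/OXXO/XOOX*
[OXXO/XOOX] end (terminal +0, X#3); searched O.XO/X.OX to 10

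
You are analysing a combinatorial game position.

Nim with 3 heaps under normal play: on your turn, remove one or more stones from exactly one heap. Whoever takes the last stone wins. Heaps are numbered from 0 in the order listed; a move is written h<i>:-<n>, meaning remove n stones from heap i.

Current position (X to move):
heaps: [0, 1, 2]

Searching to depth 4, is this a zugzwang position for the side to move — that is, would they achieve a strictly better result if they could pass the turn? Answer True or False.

zugzwang((0,1,2), X) = False

[(0,1,2)] X move#1: h1:-1:-1/(0,0,2), h2:-1:+1/(0,1,1)*, h2:-2:-1/(0,1,0)
[(0,1,1)] O move#2: h1:-1:-1/(0,0,1)*, h2:-1:-1/(0,1,0)
[(0,0,1)] X move#3: h2:-1:+1/(0,0,0)*
[(0,0,0)] end (terminal -1, O#4); searched (0,1,2) to 4
if X skipped the turn, O would face:
~ [(0,1,2)] O move#1: h1:-1:-1/(0,0,2), h2:-1:+1/(0,1,1)*, h2:-2:-1/(0,1,0)
~ [(0,1,1)] X move#2: h1:-1:-1/(0,0,1)*, h2:-1:-1/(0,1,0)
~ [(0,0,1)] O move#3: h2:-1:+1/(0,0,0)*
~ [(0,0,0)] end (terminal -1, X#4); searched (0,1,2) to 4
compare (X): move=+1 vs pass=-1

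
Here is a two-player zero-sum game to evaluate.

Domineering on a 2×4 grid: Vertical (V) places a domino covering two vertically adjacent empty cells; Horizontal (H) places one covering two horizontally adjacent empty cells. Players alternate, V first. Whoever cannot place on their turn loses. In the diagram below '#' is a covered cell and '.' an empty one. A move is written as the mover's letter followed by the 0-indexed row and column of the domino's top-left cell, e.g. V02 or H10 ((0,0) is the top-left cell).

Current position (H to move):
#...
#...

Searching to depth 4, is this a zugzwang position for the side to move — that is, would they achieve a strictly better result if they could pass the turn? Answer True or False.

zugzwang(#.../#..., H) = False

[#.../#...] H move#1: H01:+1/###./#...*, H02:+1/#.##/#..., H11:+1/#.../###., H12:+1/#.../#.##
[###./#...] V move#2: V03:-1/####/#..#*
[####/#..#] H move#3: H11:+1/####/####*
[####/####] end (terminal -1, V#4); searched #.../#... to 4
suppose H passes — search the same position with V to move:
pass> [#.../#...] V move#1: V01:-1/##../##.., V02:+1/#.#./#.#.*, V03:-1/#..#/#..#
pass> [#.#./#.#.] end (terminal -1, H#2); searched #.../#... to 4
for H: play +1, pass -1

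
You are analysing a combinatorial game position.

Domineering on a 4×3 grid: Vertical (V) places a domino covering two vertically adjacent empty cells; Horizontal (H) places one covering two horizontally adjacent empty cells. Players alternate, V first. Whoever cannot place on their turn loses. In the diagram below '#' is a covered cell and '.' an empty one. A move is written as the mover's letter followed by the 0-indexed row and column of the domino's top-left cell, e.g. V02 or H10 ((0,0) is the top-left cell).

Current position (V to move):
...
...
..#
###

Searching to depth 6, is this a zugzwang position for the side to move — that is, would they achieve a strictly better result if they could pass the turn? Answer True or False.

ply 1, V at .../.../..#/### | V00=-1→#../#../..#/###; V01=+1→.#./.#./..#/###*; V02=-1→..#/..#/..#/###; V10=-1→.../#../#.#/###; V11=+1→.../.#./.##/###
ply 2, H at .#./.#./..#/### | H20=-1→.#./.#./###/###*
ply 3, V at .#./.#./###/### | V00=+1→##./##./###/###*; V02=+1→.##/.##/###/###
ply 4: ##./##./###/### is terminal -1 (H); from .../.../..#/### depth 6
pass branch (H moves first from the same position):
  | ply 1, H at .../.../..#/### | H00=-1→##./.../..#/###; H01=-1→.##/.../..#/###; H10=+1→.../##./..#/###*; H11=+1→.../.##/..#/###; H20=-1→.../.../###/###
  | ply 2, V at .../##./..#/### | V02=-1→..#/###/..#/###*
  | ply 3, H at ..#/###/..#/### | H00=+1→###/###/..#/###*; H20=+1→..#/###/###/###
  | ply 4: ###/###/..#/### is terminal -1 (V); from .../.../..#/### depth 6
V moving scores +1; V passing scores -1

zugzwang(.../.../..#/###, V) = False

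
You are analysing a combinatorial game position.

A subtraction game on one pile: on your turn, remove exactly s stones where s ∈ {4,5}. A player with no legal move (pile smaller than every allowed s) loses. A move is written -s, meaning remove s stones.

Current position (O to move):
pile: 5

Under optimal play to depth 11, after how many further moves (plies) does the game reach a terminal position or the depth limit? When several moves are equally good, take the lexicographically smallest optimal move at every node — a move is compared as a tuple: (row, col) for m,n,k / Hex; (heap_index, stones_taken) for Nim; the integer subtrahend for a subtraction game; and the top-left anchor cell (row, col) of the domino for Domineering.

PV length from [5]: 1 ply

ply 1, O at 5 | -4=+1→1*; -5=+1→0
ply 2: 1 is terminal -1 (X); from 5 depth 11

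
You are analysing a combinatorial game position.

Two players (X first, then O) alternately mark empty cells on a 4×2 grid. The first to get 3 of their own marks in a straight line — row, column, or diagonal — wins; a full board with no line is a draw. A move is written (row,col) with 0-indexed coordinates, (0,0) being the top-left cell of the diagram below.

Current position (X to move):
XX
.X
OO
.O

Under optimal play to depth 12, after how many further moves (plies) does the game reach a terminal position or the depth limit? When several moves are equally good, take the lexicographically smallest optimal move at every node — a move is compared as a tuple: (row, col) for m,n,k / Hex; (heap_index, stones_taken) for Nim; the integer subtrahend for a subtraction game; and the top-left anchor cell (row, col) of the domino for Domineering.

PV length from [XX/.X/OO/.O]: 2 plies

ply 1, X at XX/.X/OO/.O | (1,0)=+0→XX/XX/OO/.O*; (3,0)=+0→XX/.X/OO/XO
ply 2, O at XX/XX/OO/.O | (3,0)=+0→XX/XX/OO/OO*
ply 3: XX/XX/OO/OO is terminal +0 (X); from XX/.X/OO/.O depth 12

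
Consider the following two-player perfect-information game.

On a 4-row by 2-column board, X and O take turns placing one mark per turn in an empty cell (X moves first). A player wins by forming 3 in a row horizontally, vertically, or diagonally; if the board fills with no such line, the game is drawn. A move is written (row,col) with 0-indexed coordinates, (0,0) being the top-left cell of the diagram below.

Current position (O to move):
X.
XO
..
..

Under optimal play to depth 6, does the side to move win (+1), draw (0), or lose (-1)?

value(X./XO/../.., O) = 0

[X./XO/../..] O move#1: (0,1):-1/XO/XO/../.., (2,0):+0/X./XO/O./..*, (2,1):-1/X./XO/.O/.., (3,0):-1/X./XO/../O., (3,1):-1/X./XO/../.O
[X./XO/O./..] X move#2: (0,1):+0/XX/XO/O./..*, (2,1):+0/X./XO/OX/.., (3,0):-1/X./XO/O./X., (3,1):+0/X./XO/O./.X
[XX/XO/O./..] O move#3: (2,1):+0/XX/XO/OO/..*, (3,0):+0/XX/XO/O./O., (3,1):+0/XX/XO/O./.O
[XX/XO/OO/..] X move#4: (3,0):-1/XX/XO/OO/X., (3,1):+0/XX/XO/OO/.X*
[XX/XO/OO/.X] O move#5: (3,0):+0/XX/XO/OO/OX*
[XX/XO/OO/OX] end (terminal +0, X#6); searched X./XO/../.. to 6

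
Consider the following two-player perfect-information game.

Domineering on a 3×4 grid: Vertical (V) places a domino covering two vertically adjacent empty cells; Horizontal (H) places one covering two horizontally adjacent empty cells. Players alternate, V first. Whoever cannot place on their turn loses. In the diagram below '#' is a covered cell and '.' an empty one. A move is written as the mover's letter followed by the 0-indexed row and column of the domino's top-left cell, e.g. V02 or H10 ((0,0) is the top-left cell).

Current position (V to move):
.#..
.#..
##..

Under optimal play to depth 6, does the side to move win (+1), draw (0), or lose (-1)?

ply 1, V at .#../.#../##.. | V00=-1→##../##../##..; V02=+1→.##./.##./##..*; V03=+1→.#.#/.#.#/##..; V12=+1→.#../.##./###.; V13=+1→.#../.#.#/##.#
ply 2, H at .##./.##./##.. | H22=-1→.##./.##./####*
ply 3, V at .##./.##./#### | V00=+1→###./###./####*; V03=+1→.###/.###/####
ply 4: ###./###./#### is terminal -1 (H); from .#../.#../##.. depth 6

value(.#../.#../##.., V) = +1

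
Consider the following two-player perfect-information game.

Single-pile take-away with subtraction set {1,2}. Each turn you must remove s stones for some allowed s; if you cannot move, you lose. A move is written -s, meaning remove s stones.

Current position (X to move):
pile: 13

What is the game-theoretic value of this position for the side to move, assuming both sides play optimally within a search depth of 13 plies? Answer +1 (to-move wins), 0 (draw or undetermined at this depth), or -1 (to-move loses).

value(13, X) = +1

p1 X@[13]: -1[12]+1* -2[11]-1
p2 O@[12]: -1[11]-1* -2[10]-1
p3 X@[11]: -1[10]-1 -2[9]+1*
p4 O@[9]: -1[8]-1* -2[7]-1
p5 X@[8]: -1[7]-1 -2[6]+1*
p6 O@[6]: -1[5]-1* -2[4]-1
p7 X@[5]: -1[4]-1 -2[3]+1*
p8 O@[3]: -1[2]-1* -2[1]-1
p9 X@[2]: -1[1]-1 -2[0]+1*
p10 O@[0] terminal -1; root [13] d13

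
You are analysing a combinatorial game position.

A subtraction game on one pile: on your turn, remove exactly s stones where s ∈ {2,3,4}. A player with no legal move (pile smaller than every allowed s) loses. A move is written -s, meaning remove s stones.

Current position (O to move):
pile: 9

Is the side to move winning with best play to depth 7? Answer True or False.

ply 1, O at 9 | -2=+1→7*; -3=+1→6; -4=-1→5
ply 2, X at 7 | -2=-1→5*; -3=-1→4; -4=-1→3
ply 3, O at 5 | -2=-1→3; -3=-1→2; -4=+1→1*
ply 4: 1 is terminal -1 (X); from 9 depth 7

O winning at [9]: True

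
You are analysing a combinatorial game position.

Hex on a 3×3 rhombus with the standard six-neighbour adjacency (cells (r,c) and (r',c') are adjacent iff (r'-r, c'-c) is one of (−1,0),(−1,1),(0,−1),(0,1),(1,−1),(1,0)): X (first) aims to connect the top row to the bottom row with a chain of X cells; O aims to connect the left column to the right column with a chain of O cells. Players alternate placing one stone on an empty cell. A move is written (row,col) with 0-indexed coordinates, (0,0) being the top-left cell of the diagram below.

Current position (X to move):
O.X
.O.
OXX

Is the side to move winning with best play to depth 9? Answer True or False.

X winning at [O.X/.O./OXX]: True

ply 1, X at O.X/.O./OXX | (0,1)=-1→OXX/.O./OXX; (1,0)=-1→O.X/XO./OXX; (1,2)=+1→O.X/.OX/OXX*
ply 2: O.X/.OX/OXX is terminal -1 (O); from O.X/.O./OXX depth 9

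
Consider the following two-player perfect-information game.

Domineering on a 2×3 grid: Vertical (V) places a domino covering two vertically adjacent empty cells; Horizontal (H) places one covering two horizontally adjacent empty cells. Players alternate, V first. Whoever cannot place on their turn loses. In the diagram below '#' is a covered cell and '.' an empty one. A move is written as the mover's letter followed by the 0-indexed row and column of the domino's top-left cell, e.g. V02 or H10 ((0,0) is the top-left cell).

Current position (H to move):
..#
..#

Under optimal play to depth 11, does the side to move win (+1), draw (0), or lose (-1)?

value(..#/..#, H) = +1

[..#/..#] H move#1: H00:+1/###/..#*, H10:+1/..#/###
[###/..#] end (terminal -1, V#2); searched ..#/..# to 11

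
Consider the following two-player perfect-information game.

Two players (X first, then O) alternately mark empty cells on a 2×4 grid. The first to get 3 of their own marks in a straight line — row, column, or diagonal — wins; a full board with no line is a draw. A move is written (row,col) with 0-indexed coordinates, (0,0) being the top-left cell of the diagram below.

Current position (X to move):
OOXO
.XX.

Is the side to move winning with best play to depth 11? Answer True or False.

[OOXO/.XX.] X move#1: (1,0):+1/OOXO/XXX.*, (1,3):+1/OOXO/.XXX
[OOXO/XXX.] end (terminal -1, O#2); searched OOXO/.XX. to 11

X winning at [OOXO/.XX.]: True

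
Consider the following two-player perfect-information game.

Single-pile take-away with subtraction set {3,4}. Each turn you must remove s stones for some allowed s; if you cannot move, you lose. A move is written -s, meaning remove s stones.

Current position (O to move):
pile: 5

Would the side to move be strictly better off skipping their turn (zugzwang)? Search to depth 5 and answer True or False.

p1 O@[5]: -3[2]+1* -4[1]+1
p2 X@[2] terminal -1; root [5] d5
suppose O passes — search the same position with X to move:
pass> p1 X@[5]: -3[2]+1* -4[1]+1
pass> p2 O@[2] terminal -1; root [5] d5
for O: play +1, pass -1

zugzwang(5, O) = False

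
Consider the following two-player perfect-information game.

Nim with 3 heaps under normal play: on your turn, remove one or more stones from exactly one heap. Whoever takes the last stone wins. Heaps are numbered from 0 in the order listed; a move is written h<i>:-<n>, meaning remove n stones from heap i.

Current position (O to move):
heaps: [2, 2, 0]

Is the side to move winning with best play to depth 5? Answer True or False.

ply 1, O at (2,2,0) | h0:-1=-1→(1,2,0)*; h0:-2=-1→(0,2,0); h1:-1=-1→(2,1,0); h1:-2=-1→(2,0,0)
ply 2, X at (1,2,0) | h0:-1=-1→(0,2,0); h1:-1=+1→(1,1,0)*; h1:-2=-1→(1,0,0)
ply 3, O at (1,1,0) | h0:-1=-1→(0,1,0)*; h1:-1=-1→(1,0,0)
ply 4, X at (0,1,0) | h1:-1=+1→(0,0,0)*
ply 5: (0,0,0) is terminal -1 (O); from (2,2,0) depth 5

O winning at [(2,2,0)]: False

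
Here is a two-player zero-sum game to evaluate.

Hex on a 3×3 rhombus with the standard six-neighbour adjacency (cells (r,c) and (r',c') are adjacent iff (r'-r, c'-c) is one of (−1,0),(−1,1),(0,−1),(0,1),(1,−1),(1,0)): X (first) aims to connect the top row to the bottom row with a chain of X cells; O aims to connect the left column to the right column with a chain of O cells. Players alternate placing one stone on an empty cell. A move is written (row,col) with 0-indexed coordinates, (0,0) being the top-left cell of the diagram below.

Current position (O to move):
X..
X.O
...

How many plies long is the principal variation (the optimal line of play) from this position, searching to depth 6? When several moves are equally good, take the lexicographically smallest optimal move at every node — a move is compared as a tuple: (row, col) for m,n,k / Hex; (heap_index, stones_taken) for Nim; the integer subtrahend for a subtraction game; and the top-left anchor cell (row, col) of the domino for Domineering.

PV length from [X../X.O/...]: 5 plies

p1 O@[X../X.O/...]: (0,1)[XO./X.O/...]-1 (0,2)[X.O/X.O/...]-1 (1,1)[X../XOO/...]-1 (2,0)[X../X.O/O..]+1* (2,1)[X../X.O/.O.]-1 (2,2)[X../X.O/..O]-1
p2 X@[X../X.O/O..]: (0,1)[XX./X.O/O..]-1* (0,2)[X.X/X.O/O..]-1 (1,1)[X../XXO/O..]-1 (2,1)[X../X.O/OX.]-1 (2,2)[X../X.O/O.X]-1
p3 O@[XX./X.O/O..]: (0,2)[XXO/X.O/O..]+1* (1,1)[XX./XOO/O..]+1 (2,1)[XX./X.O/OO.]+1 (2,2)[XX./X.O/O.O]+1
p4 X@[XXO/X.O/O..]: (1,1)[XXO/XXO/O..]-1* (2,1)[XXO/X.O/OX.]-1 (2,2)[XXO/X.O/O.X]-1
p5 O@[XXO/XXO/O..]: (2,1)[XXO/XXO/OO.]+1* (2,2)[XXO/XXO/O.O]-1
p6 X@[XXO/XXO/OO.] terminal -1; root [X../X.O/...] d6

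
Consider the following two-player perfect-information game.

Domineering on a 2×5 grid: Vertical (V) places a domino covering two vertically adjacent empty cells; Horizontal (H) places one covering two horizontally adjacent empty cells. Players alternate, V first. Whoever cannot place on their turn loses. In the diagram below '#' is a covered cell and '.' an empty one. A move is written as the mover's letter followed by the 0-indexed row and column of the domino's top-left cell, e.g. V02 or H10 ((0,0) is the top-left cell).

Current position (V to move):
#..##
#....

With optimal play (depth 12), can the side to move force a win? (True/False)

V winning at [#..##/#....]: True

p1 V@[#..##/#....]: V01[##.##/##...]-1 V02[#.###/#.#..]+1*
p2 H@[#.###/#.#..]: H13[#.###/#.###]-1*
p3 V@[#.###/#.###]: V01[#####/#####]+1*
p4 H@[#####/#####] terminal -1; root [#..##/#....] d12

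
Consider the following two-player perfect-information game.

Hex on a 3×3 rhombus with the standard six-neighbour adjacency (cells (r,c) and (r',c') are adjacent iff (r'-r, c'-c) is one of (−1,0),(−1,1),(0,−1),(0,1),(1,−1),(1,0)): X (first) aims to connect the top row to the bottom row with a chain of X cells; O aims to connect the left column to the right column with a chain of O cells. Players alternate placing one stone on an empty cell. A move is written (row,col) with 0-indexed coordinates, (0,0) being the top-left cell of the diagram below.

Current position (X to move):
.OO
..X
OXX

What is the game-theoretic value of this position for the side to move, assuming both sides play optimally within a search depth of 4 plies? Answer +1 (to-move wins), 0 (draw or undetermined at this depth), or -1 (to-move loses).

value(.OO/..X/OXX, X) = -1

[.OO/..X/OXX] X move#1: (0,0):-1/XOO/..X/OXX*, (1,0):-1/.OO/X.X/OXX, (1,1):-1/.OO/.XX/OXX
[XOO/..X/OXX] O move#2: (1,0):+1/XOO/O.X/OXX*, (1,1):+1/XOO/.OX/OXX
[XOO/O.X/OXX] end (terminal -1, X#3); searched .OO/..X/OXX to 4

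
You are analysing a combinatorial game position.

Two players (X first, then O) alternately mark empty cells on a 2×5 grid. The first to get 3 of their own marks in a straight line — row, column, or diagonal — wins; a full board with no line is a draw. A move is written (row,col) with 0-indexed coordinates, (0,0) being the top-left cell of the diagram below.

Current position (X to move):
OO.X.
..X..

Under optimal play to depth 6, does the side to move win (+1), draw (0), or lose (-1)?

value(OO.X./..X.., X) = +1

ply 1, X at OO.X./..X.. | (0,2)=+1→OOXX./..X..*; (0,4)=-1→OO.XX/..X..; (1,0)=-1→OO.X./X.X..; (1,1)=-1→OO.X./.XX..; (1,3)=-1→OO.X./..XX.; (1,4)=-1→OO.X./..X.X
ply 2, O at OOXX./..X.. | (0,4)=-1→OOXXO/..X..*; (1,0)=-1→OOXX./O.X..; (1,1)=-1→OOXX./.OX..; (1,3)=-1→OOXX./..XO.; (1,4)=-1→OOXX./..X.O
ply 3, X at OOXXO/..X.. | (1,0)=+0→OOXXO/X.X..; (1,1)=+1→OOXXO/.XX..*; (1,3)=+1→OOXXO/..XX.; (1,4)=+0→OOXXO/..X.X
ply 4, O at OOXXO/.XX.. | (1,0)=-1→OOXXO/OXX..*; (1,3)=-1→OOXXO/.XXO.; (1,4)=-1→OOXXO/.XX.O
ply 5, X at OOXXO/OXX.. | (1,3)=+1→OOXXO/OXXX.*; (1,4)=+0→OOXXO/OXX.X
ply 6: OOXXO/OXXX. is terminal -1 (O); from OO.X./..X.. depth 6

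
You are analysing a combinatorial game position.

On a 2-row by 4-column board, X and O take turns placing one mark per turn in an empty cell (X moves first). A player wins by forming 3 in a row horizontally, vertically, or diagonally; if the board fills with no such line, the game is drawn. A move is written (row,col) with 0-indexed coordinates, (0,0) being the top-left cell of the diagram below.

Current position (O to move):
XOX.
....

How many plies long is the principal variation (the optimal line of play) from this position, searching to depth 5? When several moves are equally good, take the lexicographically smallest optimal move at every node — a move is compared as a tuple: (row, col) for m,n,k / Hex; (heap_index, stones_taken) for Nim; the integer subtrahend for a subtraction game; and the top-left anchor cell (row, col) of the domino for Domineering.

p1 O@[XOX./....]: (0,3)[XOXO/....]+0* (1,0)[XOX./O...]+0 (1,1)[XOX./.O..]+0 (1,2)[XOX./..O.]+0 (1,3)[XOX./...O]+0
p2 X@[XOXO/....]: (1,0)[XOXO/X...]+0* (1,1)[XOXO/.X..]+0 (1,2)[XOXO/..X.]+0 (1,3)[XOXO/...X]+0
p3 O@[XOXO/X...]: (1,1)[XOXO/XO..]+0* (1,2)[XOXO/X.O.]+0 (1,3)[XOXO/X..O]+0
p4 X@[XOXO/XO..]: (1,2)[XOXO/XOX.]+0* (1,3)[XOXO/XO.X]+0
p5 O@[XOXO/XOX.]: (1,3)[XOXO/XOXO]+0*
p6 X@[XOXO/XOXO] terminal +0; root [XOX./....] d5

PV length from [XOX./....]: 5 plies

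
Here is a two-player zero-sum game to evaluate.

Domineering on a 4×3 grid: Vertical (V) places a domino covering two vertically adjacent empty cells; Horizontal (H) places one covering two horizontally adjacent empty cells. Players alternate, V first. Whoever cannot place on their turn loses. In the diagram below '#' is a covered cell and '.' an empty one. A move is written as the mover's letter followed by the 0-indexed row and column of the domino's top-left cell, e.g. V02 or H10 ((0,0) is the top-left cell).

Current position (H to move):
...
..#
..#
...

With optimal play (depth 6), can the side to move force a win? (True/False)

p1 H@[.../..#/..#/...]: H00[##./..#/..#/...]-1* H01[.##/..#/..#/...]-1 H10[.../###/..#/...]-1 H20[.../..#/###/...]-1 H30[.../..#/..#/##.]-1 H31[.../..#/..#/.##]-1
p2 V@[##./..#/..#/...]: V10[##./#.#/#.#/...]+1* V11[##./.##/.##/...]+1 V20[##./..#/#.#/#..]+1 V21[##./..#/.##/.#.]+1
p3 H@[##./#.#/#.#/...]: H30[##./#.#/#.#/##.]-1* H31[##./#.#/#.#/.##]-1
p4 V@[##./#.#/#.#/##.]: V11[##./###/###/##.]+1*
p5 H@[##./###/###/##.] terminal -1; root [.../..#/..#/...] d6

H winning at [.../..#/..#/...]: False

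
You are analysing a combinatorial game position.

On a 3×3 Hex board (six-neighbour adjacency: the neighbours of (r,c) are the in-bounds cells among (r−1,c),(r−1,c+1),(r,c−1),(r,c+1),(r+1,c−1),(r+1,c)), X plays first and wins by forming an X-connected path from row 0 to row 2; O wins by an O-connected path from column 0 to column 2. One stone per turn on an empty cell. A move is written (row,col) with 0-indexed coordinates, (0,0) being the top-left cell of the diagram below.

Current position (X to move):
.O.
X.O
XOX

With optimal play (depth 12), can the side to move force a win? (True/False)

X winning at [.O./X.O/XOX]: True

ply 1, X at .O./X.O/XOX | (0,0)=+1→XO./X.O/XOX*; (0,2)=+1→.OX/X.O/XOX; (1,1)=+1→.O./XXO/XOX
ply 2: XO./X.O/XOX is terminal -1 (O); from .O./X.O/XOX depth 12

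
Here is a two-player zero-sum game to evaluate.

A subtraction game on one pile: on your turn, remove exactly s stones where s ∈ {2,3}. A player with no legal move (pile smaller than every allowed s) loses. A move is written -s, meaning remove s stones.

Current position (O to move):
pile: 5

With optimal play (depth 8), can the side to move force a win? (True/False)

p1 O@[5]: -2[3]-1* -3[2]-1
p2 X@[3]: -2[1]+1* -3[0]+1
p3 O@[1] terminal -1; root [5] d8

O winning at [5]: False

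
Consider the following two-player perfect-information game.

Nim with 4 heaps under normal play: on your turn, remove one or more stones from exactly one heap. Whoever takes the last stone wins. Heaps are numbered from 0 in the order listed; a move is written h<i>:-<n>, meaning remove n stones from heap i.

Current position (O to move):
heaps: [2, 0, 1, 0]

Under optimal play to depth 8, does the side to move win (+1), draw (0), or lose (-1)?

value((2,0,1,0), O) = +1

p1 O@[(2,0,1,0)]: h0:-1[(1,0,1,0)]+1* h0:-2[(0,0,1,0)]-1 h2:-1[(2,0,0,0)]-1
p2 X@[(1,0,1,0)]: h0:-1[(0,0,1,0)]-1* h2:-1[(1,0,0,0)]-1
p3 O@[(0,0,1,0)]: h2:-1[(0,0,0,0)]+1*
p4 X@[(0,0,0,0)] terminal -1; root [(2,0,1,0)] d8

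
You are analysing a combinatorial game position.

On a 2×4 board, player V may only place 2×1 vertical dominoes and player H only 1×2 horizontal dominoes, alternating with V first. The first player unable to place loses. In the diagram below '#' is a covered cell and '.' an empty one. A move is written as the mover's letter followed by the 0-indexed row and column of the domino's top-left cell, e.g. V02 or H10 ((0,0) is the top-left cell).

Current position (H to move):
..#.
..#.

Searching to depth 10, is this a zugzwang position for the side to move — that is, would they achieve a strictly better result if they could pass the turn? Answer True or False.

zugzwang(..#./..#., H) = False

ply 1, H at ..#./..#. | H00=+1→###./..#.*; H10=+1→..#./###.
ply 2, V at ###./..#. | V03=-1→####/..##*
ply 3, H at ####/..## | H10=+1→####/####*
ply 4: ####/#### is terminal -1 (V); from ..#./..#. depth 10
if H skipped the turn, V would face:
~ ply 1, V at ..#./..#. | V00=+1→#.#./#.#.*; V01=+1→.##./.##.; V03=-1→..##/..##
~ ply 2: #.#./#.#. is terminal -1 (H); from ..#./..#. depth 10
compare (H): move=+1 vs pass=-1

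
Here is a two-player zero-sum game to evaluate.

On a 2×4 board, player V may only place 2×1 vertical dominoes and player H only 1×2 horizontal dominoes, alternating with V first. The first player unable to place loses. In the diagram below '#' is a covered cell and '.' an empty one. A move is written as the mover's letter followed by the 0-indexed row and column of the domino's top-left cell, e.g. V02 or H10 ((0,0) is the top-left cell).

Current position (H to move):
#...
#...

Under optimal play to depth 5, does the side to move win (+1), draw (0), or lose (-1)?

p1 H@[#.../#...]: H01[###./#...]+1* H02[#.##/#...]+1 H11[#.../###.]+1 H12[#.../#.##]+1
p2 V@[###./#...]: V03[####/#..#]-1*
p3 H@[####/#..#]: H11[####/####]+1*
p4 V@[####/####] terminal -1; root [#.../#...] d5

value(#.../#..., H) = +1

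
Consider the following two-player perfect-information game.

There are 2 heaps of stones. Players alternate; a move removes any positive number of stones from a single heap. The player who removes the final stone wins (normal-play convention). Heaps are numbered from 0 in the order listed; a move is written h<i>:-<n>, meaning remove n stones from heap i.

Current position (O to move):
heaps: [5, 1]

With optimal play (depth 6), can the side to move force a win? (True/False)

p1 O@[(5,1)]: h0:-1[(4,1)]-1 h0:-2[(3,1)]-1 h0:-3[(2,1)]-1 h0:-4[(1,1)]+1* h0:-5[(0,1)]-1 h1:-1[(5,0)]-1
p2 X@[(1,1)]: h0:-1[(0,1)]-1* h1:-1[(1,0)]-1
p3 O@[(0,1)]: h1:-1[(0,0)]+1*
p4 X@[(0,0)] terminal -1; root [(5,1)] d6

O winning at [(5,1)]: True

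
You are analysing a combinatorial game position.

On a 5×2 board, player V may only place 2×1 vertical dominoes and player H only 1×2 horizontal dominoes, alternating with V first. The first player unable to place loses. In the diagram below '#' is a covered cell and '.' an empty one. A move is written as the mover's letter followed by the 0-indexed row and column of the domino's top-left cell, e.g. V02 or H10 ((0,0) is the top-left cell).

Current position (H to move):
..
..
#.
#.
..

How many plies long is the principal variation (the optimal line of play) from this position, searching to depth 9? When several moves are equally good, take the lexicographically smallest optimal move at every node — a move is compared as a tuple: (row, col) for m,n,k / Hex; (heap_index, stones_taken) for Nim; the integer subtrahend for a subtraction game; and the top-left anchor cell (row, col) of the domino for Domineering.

p1 H@[../../#./#./..]: H00[##/../#./#./..]+1* H10[../##/#./#./..]+1 H40[../../#./#./##]-1
p2 V@[##/../#./#./..]: V11[##/.#/##/#./..]-1* V21[##/../##/##/..]-1 V31[##/../#./##/.#]-1
p3 H@[##/.#/##/#./..]: H40[##/.#/##/#./##]+1*
p4 V@[##/.#/##/#./##] terminal -1; root [../../#./#./..] d9

PV length from [../../#./#./..]: 3 plies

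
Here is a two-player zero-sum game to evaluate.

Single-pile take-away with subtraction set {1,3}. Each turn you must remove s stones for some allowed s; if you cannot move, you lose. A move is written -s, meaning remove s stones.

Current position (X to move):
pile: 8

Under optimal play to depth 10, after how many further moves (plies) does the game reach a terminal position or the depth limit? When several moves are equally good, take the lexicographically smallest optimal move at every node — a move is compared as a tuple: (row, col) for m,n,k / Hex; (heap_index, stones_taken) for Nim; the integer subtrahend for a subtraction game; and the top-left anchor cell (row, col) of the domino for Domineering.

PV length from [8]: 8 plies

ply 1, X at 8 | -1=-1→7*; -3=-1→5
ply 2, O at 7 | -1=+1→6*; -3=+1→4
ply 3, X at 6 | -1=-1→5*; -3=-1→3
ply 4, O at 5 | -1=+1→4*; -3=+1→2
ply 5, X at 4 | -1=-1→3*; -3=-1→1
ply 6, O at 3 | -1=+1→2*; -3=+1→0
ply 7, X at 2 | -1=-1→1*
ply 8, O at 1 | -1=+1→0*
ply 9: 0 is terminal -1 (X); from 8 depth 10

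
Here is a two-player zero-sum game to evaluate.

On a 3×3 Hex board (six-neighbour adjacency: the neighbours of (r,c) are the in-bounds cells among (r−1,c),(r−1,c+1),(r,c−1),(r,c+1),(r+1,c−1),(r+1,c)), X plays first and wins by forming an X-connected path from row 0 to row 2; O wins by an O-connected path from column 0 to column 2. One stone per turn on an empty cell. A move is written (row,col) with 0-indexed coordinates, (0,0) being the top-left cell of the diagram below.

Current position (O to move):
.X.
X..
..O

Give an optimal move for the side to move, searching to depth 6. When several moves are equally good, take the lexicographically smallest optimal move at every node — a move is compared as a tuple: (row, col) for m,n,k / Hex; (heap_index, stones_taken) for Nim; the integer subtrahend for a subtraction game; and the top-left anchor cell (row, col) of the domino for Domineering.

ply 1, O at .X./X../..O | (0,0)=-1→OX./X../..O; (0,2)=-1→.XO/X../..O; (1,1)=-1→.X./XO./..O; (1,2)=-1→.X./X.O/..O; (2,0)=+1→.X./X../O.O*; (2,1)=-1→.X./X../.OO
ply 2, X at .X./X../O.O | (0,0)=-1→XX./X../O.O*; (0,2)=-1→.XX/X../O.O; (1,1)=-1→.X./XX./O.O; (1,2)=-1→.X./X.X/O.O; (2,1)=-1→.X./X../OXO
ply 3, O at XX./X../O.O | (0,2)=+1→XXO/X../O.O*; (1,1)=+1→XX./XO./O.O; (1,2)=+1→XX./X.O/O.O; (2,1)=+1→XX./X../OOO
ply 4, X at XXO/X../O.O | (1,1)=-1→XXO/XX./O.O*; (1,2)=-1→XXO/X.X/O.O; (2,1)=-1→XXO/X../OXO
ply 5, O at XXO/XX./O.O | (1,2)=-1→XXO/XXO/O.O; (2,1)=+1→XXO/XX./OOO*
ply 6: XXO/XX./OOO is terminal -1 (X); from .X./X../..O depth 6

O's best at [.X./X../..O]: (2,0)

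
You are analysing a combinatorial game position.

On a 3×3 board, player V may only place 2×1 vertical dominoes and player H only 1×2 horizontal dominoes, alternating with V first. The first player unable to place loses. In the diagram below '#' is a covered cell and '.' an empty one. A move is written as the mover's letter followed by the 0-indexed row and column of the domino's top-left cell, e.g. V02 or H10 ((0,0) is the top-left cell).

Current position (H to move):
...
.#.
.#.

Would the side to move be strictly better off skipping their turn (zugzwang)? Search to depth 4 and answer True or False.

p1 H@[.../.#./.#.]: H00[##./.#./.#.]-1* H01[.##/.#./.#.]-1
p2 V@[##./.#./.#.]: V02[###/.##/.#.]+1* V10[##./##./##.]+1 V12[##./.##/.##]+1
p3 H@[###/.##/.#.] terminal -1; root [.../.#./.#.] d4
pass branch (V moves first from the same position):
  | p1 V@[.../.#./.#.]: V00[#../##./.#.]+1* V02[..#/.##/.#.]+1 V10[.../##./##.]+1 V12[.../.##/.##]+1
  | p2 H@[#../##./.#.]: H01[###/##./.#.]-1*
  | p3 V@[###/##./.#.]: V12[###/###/.##]+1*
  | p4 H@[###/###/.##] terminal -1; root [.../.#./.#.] d4
H moving scores -1; H passing scores -1

zugzwang(.../.#./.#., H) = False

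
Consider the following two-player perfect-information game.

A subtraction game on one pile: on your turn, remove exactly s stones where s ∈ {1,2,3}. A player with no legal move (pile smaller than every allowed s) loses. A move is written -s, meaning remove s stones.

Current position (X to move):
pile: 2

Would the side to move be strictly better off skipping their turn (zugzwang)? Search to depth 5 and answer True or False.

p1 X@[2]: -1[1]-1 -2[0]+1*
p2 O@[0] terminal -1; root [2] d5
pass branch (O moves first from the same position):
  | p1 O@[2]: -1[1]-1 -2[0]+1*
  | p2 X@[0] terminal -1; root [2] d5
X moving scores +1; X passing scores -1

zugzwang(2, X) = False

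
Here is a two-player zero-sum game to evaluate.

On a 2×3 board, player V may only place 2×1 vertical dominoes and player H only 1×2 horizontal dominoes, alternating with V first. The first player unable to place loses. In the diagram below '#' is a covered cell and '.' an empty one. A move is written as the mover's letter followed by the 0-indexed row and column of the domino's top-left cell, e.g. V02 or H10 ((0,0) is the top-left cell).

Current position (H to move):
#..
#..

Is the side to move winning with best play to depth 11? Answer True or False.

H winning at [#../#..]: True

[#../#..] H move#1: H01:+1/###/#..*, H11:+1/#../###
[###/#..] end (terminal -1, V#2); searched #../#.. to 11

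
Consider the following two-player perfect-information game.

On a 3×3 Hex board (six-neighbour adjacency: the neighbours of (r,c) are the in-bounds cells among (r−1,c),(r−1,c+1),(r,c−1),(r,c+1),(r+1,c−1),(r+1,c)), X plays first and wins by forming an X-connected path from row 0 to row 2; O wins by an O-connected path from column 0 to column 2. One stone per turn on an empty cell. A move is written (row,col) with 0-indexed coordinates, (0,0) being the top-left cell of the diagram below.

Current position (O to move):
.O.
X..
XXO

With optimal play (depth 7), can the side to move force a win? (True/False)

ply 1, O at .O./X../XXO | (0,0)=-1→OO./X../XXO*; (0,2)=-1→.OO/X../XXO; (1,1)=-1→.O./XO./XXO; (1,2)=-1→.O./X.O/XXO
ply 2, X at OO./X../XXO | (0,2)=+1→OOX/X../XXO*; (1,1)=-1→OO./XX./XXO; (1,2)=-1→OO./X.X/XXO
ply 3, O at OOX/X../XXO | (1,1)=-1→OOX/XO./XXO*; (1,2)=-1→OOX/X.O/XXO
ply 4, X at OOX/XO./XXO | (1,2)=+1→OOX/XOX/XXO*
ply 5: OOX/XOX/XXO is terminal -1 (O); from .O./X../XXO depth 7

O winning at [.O./X../XXO]: False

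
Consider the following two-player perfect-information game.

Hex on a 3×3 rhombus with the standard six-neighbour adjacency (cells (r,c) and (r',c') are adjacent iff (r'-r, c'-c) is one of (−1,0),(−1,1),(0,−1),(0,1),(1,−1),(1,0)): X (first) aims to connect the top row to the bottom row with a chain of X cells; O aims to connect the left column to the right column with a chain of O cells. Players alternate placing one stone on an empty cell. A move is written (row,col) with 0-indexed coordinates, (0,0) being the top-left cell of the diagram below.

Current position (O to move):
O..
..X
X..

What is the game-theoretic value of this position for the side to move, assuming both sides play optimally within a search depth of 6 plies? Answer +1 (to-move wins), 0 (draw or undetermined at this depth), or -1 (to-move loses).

value(O../..X/X.., O) = -1

[O../..X/X..] O move#1: (0,1):-1/OO./..X/X..*, (0,2):-1/O.O/..X/X.., (1,0):-1/O../O.X/X.., (1,1):-1/O../.OX/X.., (2,1):-1/O../..X/XO., (2,2):-1/O../..X/X.O
[OO./..X/X..] X move#2: (0,2):+1/OOX/..X/X..*, (1,0):-1/OO./X.X/X.., (1,1):-1/OO./.XX/X.., (2,1):-1/OO./..X/XX., (2,2):-1/OO./..X/X.X
[OOX/..X/X..] O move#3: (1,0):-1/OOX/O.X/X..*, (1,1):-1/OOX/.OX/X.., (2,1):-1/OOX/..X/XO., (2,2):-1/OOX/..X/X.O
[OOX/O.X/X..] X move#4: (1,1):+1/OOX/OXX/X..*, (2,1):+1/OOX/O.X/XX., (2,2):+1/OOX/O.X/X.X
[OOX/OXX/X..] end (terminal -1, O#5); searched O../..X/X.. to 6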